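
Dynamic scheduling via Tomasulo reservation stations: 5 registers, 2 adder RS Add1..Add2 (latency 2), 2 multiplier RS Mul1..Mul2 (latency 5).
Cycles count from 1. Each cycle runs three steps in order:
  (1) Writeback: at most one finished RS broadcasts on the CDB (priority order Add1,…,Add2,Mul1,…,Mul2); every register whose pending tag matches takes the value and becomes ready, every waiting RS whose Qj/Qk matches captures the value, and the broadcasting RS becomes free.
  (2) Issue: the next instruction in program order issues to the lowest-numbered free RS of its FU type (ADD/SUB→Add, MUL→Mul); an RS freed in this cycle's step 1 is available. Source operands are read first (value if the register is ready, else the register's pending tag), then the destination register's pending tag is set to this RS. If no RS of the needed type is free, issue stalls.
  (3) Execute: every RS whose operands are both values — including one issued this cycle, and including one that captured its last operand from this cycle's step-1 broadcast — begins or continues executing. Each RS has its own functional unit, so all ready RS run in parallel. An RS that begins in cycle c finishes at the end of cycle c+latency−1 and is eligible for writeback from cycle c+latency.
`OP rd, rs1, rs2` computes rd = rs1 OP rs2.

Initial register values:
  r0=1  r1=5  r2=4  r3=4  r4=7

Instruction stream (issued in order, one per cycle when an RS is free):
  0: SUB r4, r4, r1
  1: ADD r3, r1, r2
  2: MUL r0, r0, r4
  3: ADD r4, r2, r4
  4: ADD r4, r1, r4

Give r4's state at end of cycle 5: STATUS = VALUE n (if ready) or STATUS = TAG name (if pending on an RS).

  c1: issue SUB r4<-Add1  regs: r0:1,r1:5,r2:4,r3:4,r4:Add1
  c2: issue ADD r3<-Add2  regs: r0:1,r1:5,r2:4,r3:Add2,r4:Add1
  c3: CDB Add1=2; issue MUL r0<-Mul1  regs: r0:Mul1,r1:5,r2:4,r3:Add2,r4:2
  c4: CDB Add2=9; issue ADD r4<-Add1  regs: r0:Mul1,r1:5,r2:4,r3:9,r4:Add1
  c5: issue ADD r4<-Add2  regs: r0:Mul1,r1:5,r2:4,r3:9,r4:Add2

STATUS = TAG Add2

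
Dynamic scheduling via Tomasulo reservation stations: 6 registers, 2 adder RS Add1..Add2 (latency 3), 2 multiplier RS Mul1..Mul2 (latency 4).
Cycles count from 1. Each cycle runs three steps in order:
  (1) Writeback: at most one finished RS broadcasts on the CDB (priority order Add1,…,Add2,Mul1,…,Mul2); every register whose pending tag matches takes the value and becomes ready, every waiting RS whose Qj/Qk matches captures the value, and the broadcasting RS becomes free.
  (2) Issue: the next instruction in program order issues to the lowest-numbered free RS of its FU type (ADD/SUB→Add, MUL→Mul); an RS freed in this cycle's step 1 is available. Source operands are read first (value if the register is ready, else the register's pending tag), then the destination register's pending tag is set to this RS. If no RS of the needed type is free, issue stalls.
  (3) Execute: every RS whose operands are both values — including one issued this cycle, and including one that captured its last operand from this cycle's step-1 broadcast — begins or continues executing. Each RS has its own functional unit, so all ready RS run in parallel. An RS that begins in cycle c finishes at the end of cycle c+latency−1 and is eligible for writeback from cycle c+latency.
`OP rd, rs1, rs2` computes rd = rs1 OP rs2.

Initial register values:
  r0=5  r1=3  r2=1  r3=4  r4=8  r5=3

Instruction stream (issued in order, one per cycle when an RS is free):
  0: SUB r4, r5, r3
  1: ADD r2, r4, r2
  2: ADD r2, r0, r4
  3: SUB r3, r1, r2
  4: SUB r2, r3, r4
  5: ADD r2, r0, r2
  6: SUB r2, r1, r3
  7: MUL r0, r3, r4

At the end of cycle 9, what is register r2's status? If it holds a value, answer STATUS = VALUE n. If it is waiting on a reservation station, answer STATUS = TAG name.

STATUS = TAG Add2

  c1: issue SUB r4<-Add1  regs: r0:5,r1:3,r2:1,r3:4,r4:Add1,r5:3
  c2: issue ADD r2<-Add2  regs: r0:5,r1:3,r2:Add2,r3:4,r4:Add1,r5:3
  c3: stall  regs: r0:5,r1:3,r2:Add2,r3:4,r4:Add1,r5:3
  c4: CDB Add1=-1; issue ADD r2<-Add1  regs: r0:5,r1:3,r2:Add1,r3:4,r4:-1,r5:3
  c5: stall  regs: r0:5,r1:3,r2:Add1,r3:4,r4:-1,r5:3
  c6: stall  regs: r0:5,r1:3,r2:Add1,r3:4,r4:-1,r5:3
  c7: CDB Add1=4; issue SUB r3<-Add1  regs: r0:5,r1:3,r2:4,r3:Add1,r4:-1,r5:3
  c8: CDB Add2=0; issue SUB r2<-Add2  regs: r0:5,r1:3,r2:Add2,r3:Add1,r4:-1,r5:3
  c9: stall  regs: r0:5,r1:3,r2:Add2,r3:Add1,r4:-1,r5:3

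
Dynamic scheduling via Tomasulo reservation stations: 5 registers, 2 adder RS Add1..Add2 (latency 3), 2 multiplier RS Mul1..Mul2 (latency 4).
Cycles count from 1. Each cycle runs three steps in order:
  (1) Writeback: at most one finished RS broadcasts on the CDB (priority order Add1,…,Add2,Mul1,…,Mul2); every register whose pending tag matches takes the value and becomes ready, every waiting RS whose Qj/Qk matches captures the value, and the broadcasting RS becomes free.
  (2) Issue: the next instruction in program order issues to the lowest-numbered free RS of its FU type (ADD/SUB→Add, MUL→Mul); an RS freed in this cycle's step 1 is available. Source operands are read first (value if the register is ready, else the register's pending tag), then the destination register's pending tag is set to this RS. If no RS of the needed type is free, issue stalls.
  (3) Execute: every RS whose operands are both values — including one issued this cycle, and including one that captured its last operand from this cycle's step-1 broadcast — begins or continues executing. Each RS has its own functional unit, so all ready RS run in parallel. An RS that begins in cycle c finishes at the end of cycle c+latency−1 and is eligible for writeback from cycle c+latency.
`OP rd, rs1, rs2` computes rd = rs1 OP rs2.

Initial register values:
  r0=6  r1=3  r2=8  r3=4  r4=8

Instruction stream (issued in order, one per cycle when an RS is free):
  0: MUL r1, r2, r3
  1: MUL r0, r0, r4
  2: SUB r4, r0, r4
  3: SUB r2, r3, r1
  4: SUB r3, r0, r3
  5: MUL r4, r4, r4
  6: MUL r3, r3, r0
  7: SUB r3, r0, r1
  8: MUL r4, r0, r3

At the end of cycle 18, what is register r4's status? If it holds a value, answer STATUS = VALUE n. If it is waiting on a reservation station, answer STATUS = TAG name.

STATUS = VALUE 768

c1: issue MUL r1<-Mul1 | r0:6,r1:Mul1,r2:8,r3:4,r4:8
c2: issue MUL r0<-Mul2 | r0:Mul2,r1:Mul1,r2:8,r3:4,r4:8
c3: issue SUB r4<-Add1 | r0:Mul2,r1:Mul1,r2:8,r3:4,r4:Add1
c4: issue SUB r2<-Add2 | r0:Mul2,r1:Mul1,r2:Add2,r3:4,r4:Add1
c5: CDB Mul1=32; stall | r0:Mul2,r1:32,r2:Add2,r3:4,r4:Add1
c6: CDB Mul2=48; stall | r0:48,r1:32,r2:Add2,r3:4,r4:Add1
c7: stall | r0:48,r1:32,r2:Add2,r3:4,r4:Add1
c8: CDB Add2=-28; issue SUB r3<-Add2 | r0:48,r1:32,r2:-28,r3:Add2,r4:Add1
c9: CDB Add1=40; issue MUL r4<-Mul1 | r0:48,r1:32,r2:-28,r3:Add2,r4:Mul1
c10: issue MUL r3<-Mul2 | r0:48,r1:32,r2:-28,r3:Mul2,r4:Mul1
c11: CDB Add2=44; issue SUB r3<-Add1 | r0:48,r1:32,r2:-28,r3:Add1,r4:Mul1
c12: stall | r0:48,r1:32,r2:-28,r3:Add1,r4:Mul1
c13: CDB Mul1=1600; issue MUL r4<-Mul1 | r0:48,r1:32,r2:-28,r3:Add1,r4:Mul1
c14: CDB Add1=16 | r0:48,r1:32,r2:-28,r3:16,r4:Mul1
c15: CDB Mul2=2112 | r0:48,r1:32,r2:-28,r3:16,r4:Mul1
c16: - | r0:48,r1:32,r2:-28,r3:16,r4:Mul1
c17: - | r0:48,r1:32,r2:-28,r3:16,r4:Mul1
c18: CDB Mul1=768 | r0:48,r1:32,r2:-28,r3:16,r4:768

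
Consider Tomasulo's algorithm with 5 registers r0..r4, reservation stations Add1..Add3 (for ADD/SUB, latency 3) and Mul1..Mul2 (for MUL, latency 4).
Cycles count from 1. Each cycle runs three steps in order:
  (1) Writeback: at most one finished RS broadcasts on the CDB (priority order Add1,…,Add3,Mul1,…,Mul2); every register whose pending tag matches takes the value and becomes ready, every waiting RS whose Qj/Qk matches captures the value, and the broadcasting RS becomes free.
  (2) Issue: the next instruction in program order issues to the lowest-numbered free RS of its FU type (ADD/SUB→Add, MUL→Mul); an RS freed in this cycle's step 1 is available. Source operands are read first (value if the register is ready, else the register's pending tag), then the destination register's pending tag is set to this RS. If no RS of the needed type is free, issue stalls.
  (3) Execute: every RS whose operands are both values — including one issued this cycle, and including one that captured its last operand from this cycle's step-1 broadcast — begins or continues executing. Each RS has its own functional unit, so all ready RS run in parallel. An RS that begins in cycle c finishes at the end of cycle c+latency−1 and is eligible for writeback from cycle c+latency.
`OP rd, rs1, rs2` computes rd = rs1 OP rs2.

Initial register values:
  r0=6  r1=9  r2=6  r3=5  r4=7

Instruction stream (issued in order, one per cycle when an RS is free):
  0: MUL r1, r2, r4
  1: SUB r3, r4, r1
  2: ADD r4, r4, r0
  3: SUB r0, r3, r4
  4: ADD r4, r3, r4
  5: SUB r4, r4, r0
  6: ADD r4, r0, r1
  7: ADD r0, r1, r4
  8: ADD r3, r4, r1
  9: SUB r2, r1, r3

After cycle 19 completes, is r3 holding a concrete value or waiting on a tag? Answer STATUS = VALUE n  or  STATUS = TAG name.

STATUS = VALUE 36

cycle 1: issue MUL r1<-Mul1 // r0:6,r1:Mul1,r2:6,r3:5,r4:7
cycle 2: issue SUB r3<-Add1 // r0:6,r1:Mul1,r2:6,r3:Add1,r4:7
cycle 3: issue ADD r4<-Add2 // r0:6,r1:Mul1,r2:6,r3:Add1,r4:Add2
cycle 4: issue SUB r0<-Add3 // r0:Add3,r1:Mul1,r2:6,r3:Add1,r4:Add2
cycle 5: CDB Mul1=42; stall // r0:Add3,r1:42,r2:6,r3:Add1,r4:Add2
cycle 6: CDB Add2=13; issue ADD r4<-Add2 // r0:Add3,r1:42,r2:6,r3:Add1,r4:Add2
cycle 7: stall // r0:Add3,r1:42,r2:6,r3:Add1,r4:Add2
cycle 8: CDB Add1=-35; issue SUB r4<-Add1 // r0:Add3,r1:42,r2:6,r3:-35,r4:Add1
cycle 9: stall // r0:Add3,r1:42,r2:6,r3:-35,r4:Add1
cycle 10: stall // r0:Add3,r1:42,r2:6,r3:-35,r4:Add1
cycle 11: CDB Add2=-22; issue ADD r4<-Add2 // r0:Add3,r1:42,r2:6,r3:-35,r4:Add2
cycle 12: CDB Add3=-48; issue ADD r0<-Add3 // r0:Add3,r1:42,r2:6,r3:-35,r4:Add2
cycle 13: stall // r0:Add3,r1:42,r2:6,r3:-35,r4:Add2
cycle 14: stall // r0:Add3,r1:42,r2:6,r3:-35,r4:Add2
cycle 15: CDB Add1=26; issue ADD r3<-Add1 // r0:Add3,r1:42,r2:6,r3:Add1,r4:Add2
cycle 16: CDB Add2=-6; issue SUB r2<-Add2 // r0:Add3,r1:42,r2:Add2,r3:Add1,r4:-6
cycle 17: - // r0:Add3,r1:42,r2:Add2,r3:Add1,r4:-6
cycle 18: - // r0:Add3,r1:42,r2:Add2,r3:Add1,r4:-6
cycle 19: CDB Add1=36 // r0:Add3,r1:42,r2:Add2,r3:36,r4:-6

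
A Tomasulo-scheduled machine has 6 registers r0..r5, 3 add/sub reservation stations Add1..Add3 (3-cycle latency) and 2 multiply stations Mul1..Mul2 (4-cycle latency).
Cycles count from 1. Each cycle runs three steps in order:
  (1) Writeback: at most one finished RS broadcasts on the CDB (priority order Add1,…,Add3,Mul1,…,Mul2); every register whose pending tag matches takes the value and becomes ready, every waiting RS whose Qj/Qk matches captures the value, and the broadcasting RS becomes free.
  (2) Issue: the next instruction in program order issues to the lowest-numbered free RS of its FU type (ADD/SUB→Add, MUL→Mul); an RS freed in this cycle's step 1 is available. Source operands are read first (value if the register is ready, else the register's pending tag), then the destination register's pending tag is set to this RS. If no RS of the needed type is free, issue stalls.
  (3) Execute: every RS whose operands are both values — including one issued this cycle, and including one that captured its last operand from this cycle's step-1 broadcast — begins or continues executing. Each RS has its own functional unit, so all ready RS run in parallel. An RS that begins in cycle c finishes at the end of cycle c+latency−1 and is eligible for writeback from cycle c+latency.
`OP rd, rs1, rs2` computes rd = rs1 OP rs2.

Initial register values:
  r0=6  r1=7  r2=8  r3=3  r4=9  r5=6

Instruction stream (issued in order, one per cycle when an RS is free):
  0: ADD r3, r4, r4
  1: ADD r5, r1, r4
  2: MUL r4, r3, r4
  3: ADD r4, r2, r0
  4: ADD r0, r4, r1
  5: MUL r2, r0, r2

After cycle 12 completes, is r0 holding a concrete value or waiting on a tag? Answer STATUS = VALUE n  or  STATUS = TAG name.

cycle 1: issue ADD r3<-Add1 // r0:6,r1:7,r2:8,r3:Add1,r4:9,r5:6
cycle 2: issue ADD r5<-Add2 // r0:6,r1:7,r2:8,r3:Add1,r4:9,r5:Add2
cycle 3: issue MUL r4<-Mul1 // r0:6,r1:7,r2:8,r3:Add1,r4:Mul1,r5:Add2
cycle 4: CDB Add1=18; issue ADD r4<-Add1 // r0:6,r1:7,r2:8,r3:18,r4:Add1,r5:Add2
cycle 5: CDB Add2=16; issue ADD r0<-Add2 // r0:Add2,r1:7,r2:8,r3:18,r4:Add1,r5:16
cycle 6: issue MUL r2<-Mul2 // r0:Add2,r1:7,r2:Mul2,r3:18,r4:Add1,r5:16
cycle 7: CDB Add1=14 // r0:Add2,r1:7,r2:Mul2,r3:18,r4:14,r5:16
cycle 8: CDB Mul1=162 // r0:Add2,r1:7,r2:Mul2,r3:18,r4:14,r5:16
cycle 9: - // r0:Add2,r1:7,r2:Mul2,r3:18,r4:14,r5:16
cycle 10: CDB Add2=21 // r0:21,r1:7,r2:Mul2,r3:18,r4:14,r5:16
cycle 11: - // r0:21,r1:7,r2:Mul2,r3:18,r4:14,r5:16
cycle 12: - // r0:21,r1:7,r2:Mul2,r3:18,r4:14,r5:16

STATUS = VALUE 21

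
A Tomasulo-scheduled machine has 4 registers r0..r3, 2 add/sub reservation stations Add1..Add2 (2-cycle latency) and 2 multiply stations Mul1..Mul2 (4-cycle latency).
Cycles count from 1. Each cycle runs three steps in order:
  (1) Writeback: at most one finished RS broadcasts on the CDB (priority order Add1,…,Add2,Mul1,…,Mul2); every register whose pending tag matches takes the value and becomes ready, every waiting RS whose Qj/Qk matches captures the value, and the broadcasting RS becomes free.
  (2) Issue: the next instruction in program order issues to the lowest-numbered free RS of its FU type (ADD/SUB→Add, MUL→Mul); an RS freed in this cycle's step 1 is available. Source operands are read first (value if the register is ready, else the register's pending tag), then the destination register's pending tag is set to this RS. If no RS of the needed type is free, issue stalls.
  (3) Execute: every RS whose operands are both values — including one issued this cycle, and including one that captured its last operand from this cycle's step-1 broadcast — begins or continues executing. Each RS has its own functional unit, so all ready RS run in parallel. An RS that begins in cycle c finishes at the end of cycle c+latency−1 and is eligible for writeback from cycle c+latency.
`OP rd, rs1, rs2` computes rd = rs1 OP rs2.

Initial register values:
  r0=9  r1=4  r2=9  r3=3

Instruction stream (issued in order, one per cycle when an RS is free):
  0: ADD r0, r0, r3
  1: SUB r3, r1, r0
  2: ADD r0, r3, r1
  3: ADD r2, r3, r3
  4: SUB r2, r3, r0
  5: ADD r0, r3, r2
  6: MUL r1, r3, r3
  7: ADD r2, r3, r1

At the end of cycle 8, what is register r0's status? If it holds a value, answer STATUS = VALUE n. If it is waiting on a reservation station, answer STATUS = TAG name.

STATUS = TAG Add2

c1: issue ADD r0<-Add1 | r0:Add1,r1:4,r2:9,r3:3
c2: issue SUB r3<-Add2 | r0:Add1,r1:4,r2:9,r3:Add2
c3: CDB Add1=12; issue ADD r0<-Add1 | r0:Add1,r1:4,r2:9,r3:Add2
c4: stall | r0:Add1,r1:4,r2:9,r3:Add2
c5: CDB Add2=-8; issue ADD r2<-Add2 | r0:Add1,r1:4,r2:Add2,r3:-8
c6: stall | r0:Add1,r1:4,r2:Add2,r3:-8
c7: CDB Add1=-4; issue SUB r2<-Add1 | r0:-4,r1:4,r2:Add1,r3:-8
c8: CDB Add2=-16; issue ADD r0<-Add2 | r0:Add2,r1:4,r2:Add1,r3:-8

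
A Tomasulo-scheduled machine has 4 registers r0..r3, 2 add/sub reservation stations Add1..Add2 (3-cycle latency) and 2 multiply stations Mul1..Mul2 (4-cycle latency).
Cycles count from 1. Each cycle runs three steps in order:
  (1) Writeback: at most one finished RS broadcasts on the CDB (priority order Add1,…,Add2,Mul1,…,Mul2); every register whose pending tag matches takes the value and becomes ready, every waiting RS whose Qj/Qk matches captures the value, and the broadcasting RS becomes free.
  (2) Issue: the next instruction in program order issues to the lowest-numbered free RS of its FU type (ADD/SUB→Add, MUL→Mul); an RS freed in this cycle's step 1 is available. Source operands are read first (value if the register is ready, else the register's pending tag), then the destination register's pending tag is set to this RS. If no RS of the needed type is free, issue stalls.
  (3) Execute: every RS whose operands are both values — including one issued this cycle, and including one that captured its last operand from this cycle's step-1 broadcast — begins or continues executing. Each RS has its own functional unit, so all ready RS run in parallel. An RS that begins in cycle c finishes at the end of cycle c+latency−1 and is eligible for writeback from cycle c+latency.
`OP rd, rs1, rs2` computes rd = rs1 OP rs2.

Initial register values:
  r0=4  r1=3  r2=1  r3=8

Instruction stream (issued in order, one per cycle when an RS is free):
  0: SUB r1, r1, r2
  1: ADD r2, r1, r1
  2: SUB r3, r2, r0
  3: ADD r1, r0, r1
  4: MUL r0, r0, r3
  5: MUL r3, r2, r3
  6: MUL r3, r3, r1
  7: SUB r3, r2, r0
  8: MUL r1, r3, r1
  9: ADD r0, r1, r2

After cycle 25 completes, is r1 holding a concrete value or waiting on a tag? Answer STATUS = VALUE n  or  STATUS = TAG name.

c1: issue SUB r1<-Add1 | r0:4,r1:Add1,r2:1,r3:8
c2: issue ADD r2<-Add2 | r0:4,r1:Add1,r2:Add2,r3:8
c3: stall | r0:4,r1:Add1,r2:Add2,r3:8
c4: CDB Add1=2; issue SUB r3<-Add1 | r0:4,r1:2,r2:Add2,r3:Add1
c5: stall | r0:4,r1:2,r2:Add2,r3:Add1
c6: stall | r0:4,r1:2,r2:Add2,r3:Add1
c7: CDB Add2=4; issue ADD r1<-Add2 | r0:4,r1:Add2,r2:4,r3:Add1
c8: issue MUL r0<-Mul1 | r0:Mul1,r1:Add2,r2:4,r3:Add1
c9: issue MUL r3<-Mul2 | r0:Mul1,r1:Add2,r2:4,r3:Mul2
c10: CDB Add1=0; stall | r0:Mul1,r1:Add2,r2:4,r3:Mul2
c11: CDB Add2=6; stall | r0:Mul1,r1:6,r2:4,r3:Mul2
c12: stall | r0:Mul1,r1:6,r2:4,r3:Mul2
c13: stall | r0:Mul1,r1:6,r2:4,r3:Mul2
c14: CDB Mul1=0; issue MUL r3<-Mul1 | r0:0,r1:6,r2:4,r3:Mul1
c15: CDB Mul2=0; issue SUB r3<-Add1 | r0:0,r1:6,r2:4,r3:Add1
c16: issue MUL r1<-Mul2 | r0:0,r1:Mul2,r2:4,r3:Add1
c17: issue ADD r0<-Add2 | r0:Add2,r1:Mul2,r2:4,r3:Add1
c18: CDB Add1=4 | r0:Add2,r1:Mul2,r2:4,r3:4
c19: CDB Mul1=0 | r0:Add2,r1:Mul2,r2:4,r3:4
c20: - | r0:Add2,r1:Mul2,r2:4,r3:4
c21: - | r0:Add2,r1:Mul2,r2:4,r3:4
c22: CDB Mul2=24 | r0:Add2,r1:24,r2:4,r3:4
c23: - | r0:Add2,r1:24,r2:4,r3:4
c24: - | r0:Add2,r1:24,r2:4,r3:4
c25: CDB Add2=28 | r0:28,r1:24,r2:4,r3:4

STATUS = VALUE 24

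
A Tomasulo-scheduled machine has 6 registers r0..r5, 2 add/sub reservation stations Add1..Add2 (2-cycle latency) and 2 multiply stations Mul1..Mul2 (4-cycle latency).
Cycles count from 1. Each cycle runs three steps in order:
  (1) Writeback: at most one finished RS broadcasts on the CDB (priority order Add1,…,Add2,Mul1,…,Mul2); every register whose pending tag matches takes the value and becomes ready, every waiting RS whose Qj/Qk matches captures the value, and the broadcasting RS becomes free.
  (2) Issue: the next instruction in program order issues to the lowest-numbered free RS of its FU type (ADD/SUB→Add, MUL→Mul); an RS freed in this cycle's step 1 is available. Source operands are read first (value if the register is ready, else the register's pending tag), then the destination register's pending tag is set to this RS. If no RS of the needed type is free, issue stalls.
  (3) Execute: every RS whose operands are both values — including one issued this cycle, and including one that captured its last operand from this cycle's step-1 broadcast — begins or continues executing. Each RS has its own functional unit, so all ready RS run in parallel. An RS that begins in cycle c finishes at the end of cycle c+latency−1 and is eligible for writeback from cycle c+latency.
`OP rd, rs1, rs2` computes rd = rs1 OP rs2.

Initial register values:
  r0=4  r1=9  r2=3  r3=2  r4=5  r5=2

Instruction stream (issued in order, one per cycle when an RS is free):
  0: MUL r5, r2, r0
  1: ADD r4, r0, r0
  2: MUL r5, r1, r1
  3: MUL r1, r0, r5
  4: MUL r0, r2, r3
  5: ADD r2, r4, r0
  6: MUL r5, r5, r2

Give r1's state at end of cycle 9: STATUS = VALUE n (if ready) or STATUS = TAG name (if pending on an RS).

cycle 1: issue MUL r5<-Mul1 // r0:4,r1:9,r2:3,r3:2,r4:5,r5:Mul1
cycle 2: issue ADD r4<-Add1 // r0:4,r1:9,r2:3,r3:2,r4:Add1,r5:Mul1
cycle 3: issue MUL r5<-Mul2 // r0:4,r1:9,r2:3,r3:2,r4:Add1,r5:Mul2
cycle 4: CDB Add1=8; stall // r0:4,r1:9,r2:3,r3:2,r4:8,r5:Mul2
cycle 5: CDB Mul1=12; issue MUL r1<-Mul1 // r0:4,r1:Mul1,r2:3,r3:2,r4:8,r5:Mul2
cycle 6: stall // r0:4,r1:Mul1,r2:3,r3:2,r4:8,r5:Mul2
cycle 7: CDB Mul2=81; issue MUL r0<-Mul2 // r0:Mul2,r1:Mul1,r2:3,r3:2,r4:8,r5:81
cycle 8: issue ADD r2<-Add1 // r0:Mul2,r1:Mul1,r2:Add1,r3:2,r4:8,r5:81
cycle 9: stall // r0:Mul2,r1:Mul1,r2:Add1,r3:2,r4:8,r5:81

STATUS = TAG Mul1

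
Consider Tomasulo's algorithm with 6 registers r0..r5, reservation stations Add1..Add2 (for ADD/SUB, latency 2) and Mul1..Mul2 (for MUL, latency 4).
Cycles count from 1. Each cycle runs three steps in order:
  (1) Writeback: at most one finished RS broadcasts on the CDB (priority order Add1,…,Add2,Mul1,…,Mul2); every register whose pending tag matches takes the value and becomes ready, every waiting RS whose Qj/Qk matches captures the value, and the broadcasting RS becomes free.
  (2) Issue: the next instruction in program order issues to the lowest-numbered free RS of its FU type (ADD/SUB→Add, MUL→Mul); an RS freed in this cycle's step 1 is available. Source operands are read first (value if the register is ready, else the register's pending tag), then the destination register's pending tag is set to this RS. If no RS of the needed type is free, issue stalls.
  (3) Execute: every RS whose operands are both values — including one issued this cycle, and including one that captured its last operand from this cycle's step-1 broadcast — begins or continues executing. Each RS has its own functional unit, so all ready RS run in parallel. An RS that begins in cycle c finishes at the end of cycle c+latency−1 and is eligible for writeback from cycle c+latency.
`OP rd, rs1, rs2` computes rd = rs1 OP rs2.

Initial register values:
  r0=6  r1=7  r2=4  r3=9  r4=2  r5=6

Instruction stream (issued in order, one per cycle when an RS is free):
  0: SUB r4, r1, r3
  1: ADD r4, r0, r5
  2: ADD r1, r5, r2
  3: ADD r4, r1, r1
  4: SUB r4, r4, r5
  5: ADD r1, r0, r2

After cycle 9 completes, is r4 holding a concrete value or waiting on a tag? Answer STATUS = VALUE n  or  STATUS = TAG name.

STATUS = VALUE 14

c1: issue SUB r4<-Add1 | r0:6,r1:7,r2:4,r3:9,r4:Add1,r5:6
c2: issue ADD r4<-Add2 | r0:6,r1:7,r2:4,r3:9,r4:Add2,r5:6
c3: CDB Add1=-2; issue ADD r1<-Add1 | r0:6,r1:Add1,r2:4,r3:9,r4:Add2,r5:6
c4: CDB Add2=12; issue ADD r4<-Add2 | r0:6,r1:Add1,r2:4,r3:9,r4:Add2,r5:6
c5: CDB Add1=10; issue SUB r4<-Add1 | r0:6,r1:10,r2:4,r3:9,r4:Add1,r5:6
c6: stall | r0:6,r1:10,r2:4,r3:9,r4:Add1,r5:6
c7: CDB Add2=20; issue ADD r1<-Add2 | r0:6,r1:Add2,r2:4,r3:9,r4:Add1,r5:6
c8: - | r0:6,r1:Add2,r2:4,r3:9,r4:Add1,r5:6
c9: CDB Add1=14 | r0:6,r1:Add2,r2:4,r3:9,r4:14,r5:6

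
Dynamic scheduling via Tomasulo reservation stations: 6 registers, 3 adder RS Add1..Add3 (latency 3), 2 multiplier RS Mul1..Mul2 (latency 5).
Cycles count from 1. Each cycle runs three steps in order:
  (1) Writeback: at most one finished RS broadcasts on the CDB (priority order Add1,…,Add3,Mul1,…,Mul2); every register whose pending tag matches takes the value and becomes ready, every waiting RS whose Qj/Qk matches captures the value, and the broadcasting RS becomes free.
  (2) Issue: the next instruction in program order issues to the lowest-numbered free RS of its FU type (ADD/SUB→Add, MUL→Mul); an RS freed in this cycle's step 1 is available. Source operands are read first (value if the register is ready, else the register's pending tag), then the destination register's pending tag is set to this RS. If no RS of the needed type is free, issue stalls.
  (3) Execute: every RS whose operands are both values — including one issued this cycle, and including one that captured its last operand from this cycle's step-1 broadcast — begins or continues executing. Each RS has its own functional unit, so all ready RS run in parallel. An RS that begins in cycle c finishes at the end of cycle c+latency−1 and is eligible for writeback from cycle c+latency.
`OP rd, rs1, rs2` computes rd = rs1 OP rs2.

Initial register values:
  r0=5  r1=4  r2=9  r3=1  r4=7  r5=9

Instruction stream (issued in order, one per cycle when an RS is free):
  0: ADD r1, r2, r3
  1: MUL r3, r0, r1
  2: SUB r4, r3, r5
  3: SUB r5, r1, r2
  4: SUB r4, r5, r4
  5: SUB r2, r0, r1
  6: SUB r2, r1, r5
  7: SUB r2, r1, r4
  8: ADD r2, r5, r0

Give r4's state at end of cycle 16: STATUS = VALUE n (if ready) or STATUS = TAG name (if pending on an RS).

cycle 1: issue ADD r1<-Add1 // r0:5,r1:Add1,r2:9,r3:1,r4:7,r5:9
cycle 2: issue MUL r3<-Mul1 // r0:5,r1:Add1,r2:9,r3:Mul1,r4:7,r5:9
cycle 3: issue SUB r4<-Add2 // r0:5,r1:Add1,r2:9,r3:Mul1,r4:Add2,r5:9
cycle 4: CDB Add1=10; issue SUB r5<-Add1 // r0:5,r1:10,r2:9,r3:Mul1,r4:Add2,r5:Add1
cycle 5: issue SUB r4<-Add3 // r0:5,r1:10,r2:9,r3:Mul1,r4:Add3,r5:Add1
cycle 6: stall // r0:5,r1:10,r2:9,r3:Mul1,r4:Add3,r5:Add1
cycle 7: CDB Add1=1; issue SUB r2<-Add1 // r0:5,r1:10,r2:Add1,r3:Mul1,r4:Add3,r5:1
cycle 8: stall // r0:5,r1:10,r2:Add1,r3:Mul1,r4:Add3,r5:1
cycle 9: CDB Mul1=50; stall // r0:5,r1:10,r2:Add1,r3:50,r4:Add3,r5:1
cycle 10: CDB Add1=-5; issue SUB r2<-Add1 // r0:5,r1:10,r2:Add1,r3:50,r4:Add3,r5:1
cycle 11: stall // r0:5,r1:10,r2:Add1,r3:50,r4:Add3,r5:1
cycle 12: CDB Add2=41; issue SUB r2<-Add2 // r0:5,r1:10,r2:Add2,r3:50,r4:Add3,r5:1
cycle 13: CDB Add1=9; issue ADD r2<-Add1 // r0:5,r1:10,r2:Add1,r3:50,r4:Add3,r5:1
cycle 14: - // r0:5,r1:10,r2:Add1,r3:50,r4:Add3,r5:1
cycle 15: CDB Add3=-40 // r0:5,r1:10,r2:Add1,r3:50,r4:-40,r5:1
cycle 16: CDB Add1=6 // r0:5,r1:10,r2:6,r3:50,r4:-40,r5:1

STATUS = VALUE -40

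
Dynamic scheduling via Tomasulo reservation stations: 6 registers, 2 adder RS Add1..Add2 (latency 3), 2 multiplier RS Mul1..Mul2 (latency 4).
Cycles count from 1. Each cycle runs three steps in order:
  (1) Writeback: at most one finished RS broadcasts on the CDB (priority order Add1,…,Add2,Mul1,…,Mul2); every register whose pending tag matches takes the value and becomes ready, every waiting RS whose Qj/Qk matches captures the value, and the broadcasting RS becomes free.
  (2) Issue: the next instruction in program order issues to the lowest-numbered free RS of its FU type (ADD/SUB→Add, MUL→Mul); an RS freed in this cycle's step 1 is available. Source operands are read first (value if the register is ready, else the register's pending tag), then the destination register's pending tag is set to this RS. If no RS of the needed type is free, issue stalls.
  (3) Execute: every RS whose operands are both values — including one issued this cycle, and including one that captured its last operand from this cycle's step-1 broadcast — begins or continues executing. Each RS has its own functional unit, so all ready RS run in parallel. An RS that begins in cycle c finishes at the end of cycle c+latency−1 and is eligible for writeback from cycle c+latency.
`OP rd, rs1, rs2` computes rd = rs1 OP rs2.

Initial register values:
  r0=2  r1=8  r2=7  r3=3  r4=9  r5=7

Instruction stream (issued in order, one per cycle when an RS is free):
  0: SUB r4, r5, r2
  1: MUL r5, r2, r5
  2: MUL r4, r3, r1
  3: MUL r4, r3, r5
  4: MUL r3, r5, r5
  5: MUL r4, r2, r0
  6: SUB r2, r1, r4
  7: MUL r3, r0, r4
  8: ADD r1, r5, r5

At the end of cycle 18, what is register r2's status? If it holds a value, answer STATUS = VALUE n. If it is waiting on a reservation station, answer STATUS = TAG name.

STATUS = VALUE -6

cycle 1: issue SUB r4<-Add1 // r0:2,r1:8,r2:7,r3:3,r4:Add1,r5:7
cycle 2: issue MUL r5<-Mul1 // r0:2,r1:8,r2:7,r3:3,r4:Add1,r5:Mul1
cycle 3: issue MUL r4<-Mul2 // r0:2,r1:8,r2:7,r3:3,r4:Mul2,r5:Mul1
cycle 4: CDB Add1=0; stall // r0:2,r1:8,r2:7,r3:3,r4:Mul2,r5:Mul1
cycle 5: stall // r0:2,r1:8,r2:7,r3:3,r4:Mul2,r5:Mul1
cycle 6: CDB Mul1=49; issue MUL r4<-Mul1 // r0:2,r1:8,r2:7,r3:3,r4:Mul1,r5:49
cycle 7: CDB Mul2=24; issue MUL r3<-Mul2 // r0:2,r1:8,r2:7,r3:Mul2,r4:Mul1,r5:49
cycle 8: stall // r0:2,r1:8,r2:7,r3:Mul2,r4:Mul1,r5:49
cycle 9: stall // r0:2,r1:8,r2:7,r3:Mul2,r4:Mul1,r5:49
cycle 10: CDB Mul1=147; issue MUL r4<-Mul1 // r0:2,r1:8,r2:7,r3:Mul2,r4:Mul1,r5:49
cycle 11: CDB Mul2=2401; issue SUB r2<-Add1 // r0:2,r1:8,r2:Add1,r3:2401,r4:Mul1,r5:49
cycle 12: issue MUL r3<-Mul2 // r0:2,r1:8,r2:Add1,r3:Mul2,r4:Mul1,r5:49
cycle 13: issue ADD r1<-Add2 // r0:2,r1:Add2,r2:Add1,r3:Mul2,r4:Mul1,r5:49
cycle 14: CDB Mul1=14 // r0:2,r1:Add2,r2:Add1,r3:Mul2,r4:14,r5:49
cycle 15: - // r0:2,r1:Add2,r2:Add1,r3:Mul2,r4:14,r5:49
cycle 16: CDB Add2=98 // r0:2,r1:98,r2:Add1,r3:Mul2,r4:14,r5:49
cycle 17: CDB Add1=-6 // r0:2,r1:98,r2:-6,r3:Mul2,r4:14,r5:49
cycle 18: CDB Mul2=28 // r0:2,r1:98,r2:-6,r3:28,r4:14,r5:49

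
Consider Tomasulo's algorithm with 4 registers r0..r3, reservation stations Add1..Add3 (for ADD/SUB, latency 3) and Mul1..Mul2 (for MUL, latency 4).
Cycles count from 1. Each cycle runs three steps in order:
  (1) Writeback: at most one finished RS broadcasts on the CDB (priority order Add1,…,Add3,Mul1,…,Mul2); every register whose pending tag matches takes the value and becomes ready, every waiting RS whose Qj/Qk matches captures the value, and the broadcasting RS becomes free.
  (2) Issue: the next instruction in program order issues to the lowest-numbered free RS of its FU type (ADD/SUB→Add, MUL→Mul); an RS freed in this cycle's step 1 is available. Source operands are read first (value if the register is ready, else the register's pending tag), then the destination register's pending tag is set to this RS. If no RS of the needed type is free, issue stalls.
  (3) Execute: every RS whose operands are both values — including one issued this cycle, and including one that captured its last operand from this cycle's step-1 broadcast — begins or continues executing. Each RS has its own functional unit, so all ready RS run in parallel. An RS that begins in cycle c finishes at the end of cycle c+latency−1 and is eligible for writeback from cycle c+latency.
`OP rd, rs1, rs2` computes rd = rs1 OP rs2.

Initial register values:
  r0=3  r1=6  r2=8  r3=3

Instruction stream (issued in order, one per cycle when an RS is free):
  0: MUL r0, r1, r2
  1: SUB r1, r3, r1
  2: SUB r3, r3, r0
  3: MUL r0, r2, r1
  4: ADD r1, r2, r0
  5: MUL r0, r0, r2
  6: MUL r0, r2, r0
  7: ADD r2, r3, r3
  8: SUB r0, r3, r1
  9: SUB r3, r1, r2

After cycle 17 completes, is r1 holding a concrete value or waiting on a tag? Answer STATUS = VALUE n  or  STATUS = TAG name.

STATUS = VALUE -16

cycle 1: issue MUL r0<-Mul1 // r0:Mul1,r1:6,r2:8,r3:3
cycle 2: issue SUB r1<-Add1 // r0:Mul1,r1:Add1,r2:8,r3:3
cycle 3: issue SUB r3<-Add2 // r0:Mul1,r1:Add1,r2:8,r3:Add2
cycle 4: issue MUL r0<-Mul2 // r0:Mul2,r1:Add1,r2:8,r3:Add2
cycle 5: CDB Add1=-3; issue ADD r1<-Add1 // r0:Mul2,r1:Add1,r2:8,r3:Add2
cycle 6: CDB Mul1=48; issue MUL r0<-Mul1 // r0:Mul1,r1:Add1,r2:8,r3:Add2
cycle 7: stall // r0:Mul1,r1:Add1,r2:8,r3:Add2
cycle 8: stall // r0:Mul1,r1:Add1,r2:8,r3:Add2
cycle 9: CDB Add2=-45; stall // r0:Mul1,r1:Add1,r2:8,r3:-45
cycle 10: CDB Mul2=-24; issue MUL r0<-Mul2 // r0:Mul2,r1:Add1,r2:8,r3:-45
cycle 11: issue ADD r2<-Add2 // r0:Mul2,r1:Add1,r2:Add2,r3:-45
cycle 12: issue SUB r0<-Add3 // r0:Add3,r1:Add1,r2:Add2,r3:-45
cycle 13: CDB Add1=-16; issue SUB r3<-Add1 // r0:Add3,r1:-16,r2:Add2,r3:Add1
cycle 14: CDB Add2=-90 // r0:Add3,r1:-16,r2:-90,r3:Add1
cycle 15: CDB Mul1=-192 // r0:Add3,r1:-16,r2:-90,r3:Add1
cycle 16: CDB Add3=-29 // r0:-29,r1:-16,r2:-90,r3:Add1
cycle 17: CDB Add1=74 // r0:-29,r1:-16,r2:-90,r3:74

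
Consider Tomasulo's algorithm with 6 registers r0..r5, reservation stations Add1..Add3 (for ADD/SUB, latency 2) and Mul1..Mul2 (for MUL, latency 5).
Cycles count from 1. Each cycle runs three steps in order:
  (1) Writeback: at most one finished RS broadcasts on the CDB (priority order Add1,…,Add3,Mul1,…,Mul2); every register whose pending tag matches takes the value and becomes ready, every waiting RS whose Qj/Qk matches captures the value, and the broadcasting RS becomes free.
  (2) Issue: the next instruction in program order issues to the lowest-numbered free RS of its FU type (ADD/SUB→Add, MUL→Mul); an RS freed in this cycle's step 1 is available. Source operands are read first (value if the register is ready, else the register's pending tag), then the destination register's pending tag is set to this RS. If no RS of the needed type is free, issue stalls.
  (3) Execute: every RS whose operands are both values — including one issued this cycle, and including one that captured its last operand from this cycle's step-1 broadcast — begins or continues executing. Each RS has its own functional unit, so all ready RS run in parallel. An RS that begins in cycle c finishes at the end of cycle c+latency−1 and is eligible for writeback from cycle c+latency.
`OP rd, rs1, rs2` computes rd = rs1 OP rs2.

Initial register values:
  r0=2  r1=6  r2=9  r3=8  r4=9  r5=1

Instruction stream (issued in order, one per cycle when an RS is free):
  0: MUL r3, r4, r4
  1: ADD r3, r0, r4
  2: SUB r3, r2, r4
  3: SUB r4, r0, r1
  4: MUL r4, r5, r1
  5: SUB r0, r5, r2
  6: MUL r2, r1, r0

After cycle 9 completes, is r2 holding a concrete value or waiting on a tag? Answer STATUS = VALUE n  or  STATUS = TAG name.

STATUS = TAG Mul1

  c1: issue MUL r3<-Mul1  regs: r0:2,r1:6,r2:9,r3:Mul1,r4:9,r5:1
  c2: issue ADD r3<-Add1  regs: r0:2,r1:6,r2:9,r3:Add1,r4:9,r5:1
  c3: issue SUB r3<-Add2  regs: r0:2,r1:6,r2:9,r3:Add2,r4:9,r5:1
  c4: CDB Add1=11; issue SUB r4<-Add1  regs: r0:2,r1:6,r2:9,r3:Add2,r4:Add1,r5:1
  c5: CDB Add2=0; issue MUL r4<-Mul2  regs: r0:2,r1:6,r2:9,r3:0,r4:Mul2,r5:1
  c6: CDB Add1=-4; issue SUB r0<-Add1  regs: r0:Add1,r1:6,r2:9,r3:0,r4:Mul2,r5:1
  c7: CDB Mul1=81; issue MUL r2<-Mul1  regs: r0:Add1,r1:6,r2:Mul1,r3:0,r4:Mul2,r5:1
  c8: CDB Add1=-8  regs: r0:-8,r1:6,r2:Mul1,r3:0,r4:Mul2,r5:1
  c9: -  regs: r0:-8,r1:6,r2:Mul1,r3:0,r4:Mul2,r5:1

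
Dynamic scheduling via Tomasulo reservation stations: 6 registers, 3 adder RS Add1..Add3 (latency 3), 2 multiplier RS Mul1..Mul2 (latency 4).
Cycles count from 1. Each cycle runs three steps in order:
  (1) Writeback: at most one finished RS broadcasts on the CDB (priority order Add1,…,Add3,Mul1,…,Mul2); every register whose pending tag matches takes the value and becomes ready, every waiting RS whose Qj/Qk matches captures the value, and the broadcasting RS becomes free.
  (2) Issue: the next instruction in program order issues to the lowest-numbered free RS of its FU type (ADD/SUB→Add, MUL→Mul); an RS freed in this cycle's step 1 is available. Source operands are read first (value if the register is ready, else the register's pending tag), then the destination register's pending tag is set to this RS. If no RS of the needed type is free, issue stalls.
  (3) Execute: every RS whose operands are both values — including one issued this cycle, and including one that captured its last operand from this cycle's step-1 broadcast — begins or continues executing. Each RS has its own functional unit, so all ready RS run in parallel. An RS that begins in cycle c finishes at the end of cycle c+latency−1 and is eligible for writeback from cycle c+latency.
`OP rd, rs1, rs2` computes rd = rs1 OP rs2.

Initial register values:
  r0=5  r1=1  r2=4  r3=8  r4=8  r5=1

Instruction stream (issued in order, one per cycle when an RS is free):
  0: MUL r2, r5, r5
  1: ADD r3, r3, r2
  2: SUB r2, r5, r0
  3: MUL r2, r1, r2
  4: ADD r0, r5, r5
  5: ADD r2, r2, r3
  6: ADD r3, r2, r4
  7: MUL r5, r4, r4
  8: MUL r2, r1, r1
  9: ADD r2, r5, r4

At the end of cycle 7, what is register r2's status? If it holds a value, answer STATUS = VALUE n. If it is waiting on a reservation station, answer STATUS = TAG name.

c1: issue MUL r2<-Mul1 | r0:5,r1:1,r2:Mul1,r3:8,r4:8,r5:1
c2: issue ADD r3<-Add1 | r0:5,r1:1,r2:Mul1,r3:Add1,r4:8,r5:1
c3: issue SUB r2<-Add2 | r0:5,r1:1,r2:Add2,r3:Add1,r4:8,r5:1
c4: issue MUL r2<-Mul2 | r0:5,r1:1,r2:Mul2,r3:Add1,r4:8,r5:1
c5: CDB Mul1=1; issue ADD r0<-Add3 | r0:Add3,r1:1,r2:Mul2,r3:Add1,r4:8,r5:1
c6: CDB Add2=-4; issue ADD r2<-Add2 | r0:Add3,r1:1,r2:Add2,r3:Add1,r4:8,r5:1
c7: stall | r0:Add3,r1:1,r2:Add2,r3:Add1,r4:8,r5:1

STATUS = TAG Add2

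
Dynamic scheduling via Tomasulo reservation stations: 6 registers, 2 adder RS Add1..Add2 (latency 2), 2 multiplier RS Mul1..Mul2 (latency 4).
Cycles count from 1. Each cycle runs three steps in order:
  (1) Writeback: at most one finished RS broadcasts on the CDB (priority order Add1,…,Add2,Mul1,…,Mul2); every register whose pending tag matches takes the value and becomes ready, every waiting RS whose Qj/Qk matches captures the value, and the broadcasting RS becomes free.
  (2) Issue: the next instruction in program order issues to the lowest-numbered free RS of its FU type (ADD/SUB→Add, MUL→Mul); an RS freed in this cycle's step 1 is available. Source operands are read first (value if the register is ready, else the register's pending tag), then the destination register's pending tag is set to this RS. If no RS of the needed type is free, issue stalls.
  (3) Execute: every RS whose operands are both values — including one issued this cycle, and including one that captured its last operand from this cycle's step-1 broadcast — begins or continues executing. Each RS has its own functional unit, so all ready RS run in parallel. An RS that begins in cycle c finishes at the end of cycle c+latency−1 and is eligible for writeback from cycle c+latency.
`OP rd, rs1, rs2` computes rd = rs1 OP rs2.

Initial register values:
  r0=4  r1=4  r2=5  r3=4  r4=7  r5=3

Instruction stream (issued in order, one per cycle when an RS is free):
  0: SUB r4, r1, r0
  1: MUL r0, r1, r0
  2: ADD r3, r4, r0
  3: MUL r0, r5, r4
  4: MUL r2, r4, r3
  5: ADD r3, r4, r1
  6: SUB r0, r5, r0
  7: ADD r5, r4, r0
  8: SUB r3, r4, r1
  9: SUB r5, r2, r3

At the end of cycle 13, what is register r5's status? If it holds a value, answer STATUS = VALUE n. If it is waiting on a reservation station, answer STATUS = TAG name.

STATUS = TAG Add2

c1: issue SUB r4<-Add1 | r0:4,r1:4,r2:5,r3:4,r4:Add1,r5:3
c2: issue MUL r0<-Mul1 | r0:Mul1,r1:4,r2:5,r3:4,r4:Add1,r5:3
c3: CDB Add1=0; issue ADD r3<-Add1 | r0:Mul1,r1:4,r2:5,r3:Add1,r4:0,r5:3
c4: issue MUL r0<-Mul2 | r0:Mul2,r1:4,r2:5,r3:Add1,r4:0,r5:3
c5: stall | r0:Mul2,r1:4,r2:5,r3:Add1,r4:0,r5:3
c6: CDB Mul1=16; issue MUL r2<-Mul1 | r0:Mul2,r1:4,r2:Mul1,r3:Add1,r4:0,r5:3
c7: issue ADD r3<-Add2 | r0:Mul2,r1:4,r2:Mul1,r3:Add2,r4:0,r5:3
c8: CDB Add1=16; issue SUB r0<-Add1 | r0:Add1,r1:4,r2:Mul1,r3:Add2,r4:0,r5:3
c9: CDB Add2=4; issue ADD r5<-Add2 | r0:Add1,r1:4,r2:Mul1,r3:4,r4:0,r5:Add2
c10: CDB Mul2=0; stall | r0:Add1,r1:4,r2:Mul1,r3:4,r4:0,r5:Add2
c11: stall | r0:Add1,r1:4,r2:Mul1,r3:4,r4:0,r5:Add2
c12: CDB Add1=3; issue SUB r3<-Add1 | r0:3,r1:4,r2:Mul1,r3:Add1,r4:0,r5:Add2
c13: CDB Mul1=0; stall | r0:3,r1:4,r2:0,r3:Add1,r4:0,r5:Add2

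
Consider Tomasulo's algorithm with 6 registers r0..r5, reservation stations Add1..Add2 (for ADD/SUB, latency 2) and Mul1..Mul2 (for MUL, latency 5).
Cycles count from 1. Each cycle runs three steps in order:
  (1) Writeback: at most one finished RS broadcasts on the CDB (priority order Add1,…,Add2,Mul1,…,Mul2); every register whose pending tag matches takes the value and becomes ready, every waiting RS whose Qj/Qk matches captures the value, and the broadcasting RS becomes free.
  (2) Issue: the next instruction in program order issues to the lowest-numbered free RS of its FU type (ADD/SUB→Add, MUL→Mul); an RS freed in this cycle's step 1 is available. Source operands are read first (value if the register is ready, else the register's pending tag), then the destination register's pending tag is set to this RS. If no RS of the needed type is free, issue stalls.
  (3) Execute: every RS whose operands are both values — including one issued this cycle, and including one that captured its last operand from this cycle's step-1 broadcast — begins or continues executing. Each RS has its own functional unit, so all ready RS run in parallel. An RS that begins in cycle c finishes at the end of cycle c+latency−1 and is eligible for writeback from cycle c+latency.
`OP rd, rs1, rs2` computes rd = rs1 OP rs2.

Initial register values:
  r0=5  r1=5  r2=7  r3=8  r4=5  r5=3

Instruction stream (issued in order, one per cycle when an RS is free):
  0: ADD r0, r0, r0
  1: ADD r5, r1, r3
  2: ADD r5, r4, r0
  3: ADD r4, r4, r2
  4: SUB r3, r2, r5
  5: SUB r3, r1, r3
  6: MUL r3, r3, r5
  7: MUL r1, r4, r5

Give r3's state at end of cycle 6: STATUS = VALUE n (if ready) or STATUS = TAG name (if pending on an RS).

  c1: issue ADD r0<-Add1  regs: r0:Add1,r1:5,r2:7,r3:8,r4:5,r5:3
  c2: issue ADD r5<-Add2  regs: r0:Add1,r1:5,r2:7,r3:8,r4:5,r5:Add2
  c3: CDB Add1=10; issue ADD r5<-Add1  regs: r0:10,r1:5,r2:7,r3:8,r4:5,r5:Add1
  c4: CDB Add2=13; issue ADD r4<-Add2  regs: r0:10,r1:5,r2:7,r3:8,r4:Add2,r5:Add1
  c5: CDB Add1=15; issue SUB r3<-Add1  regs: r0:10,r1:5,r2:7,r3:Add1,r4:Add2,r5:15
  c6: CDB Add2=12; issue SUB r3<-Add2  regs: r0:10,r1:5,r2:7,r3:Add2,r4:12,r5:15

STATUS = TAG Add2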